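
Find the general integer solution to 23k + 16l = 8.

Step 1: Compute gcd(23, 16) = 1.
Since 1 divides 8, solutions exist.

Step 2: Find a particular solution using extended Euclidean algorithm.
We get k₀ = 56, l₀ = -80.
Check: 23*56 + 16*-80 = 8 = 8 ✓

Step 3: Write the general solution.
k = 56 + (16/1)t = 56 + 16t
l = -80 - (23/1)t = -80 - 23t
for any integer t.

k = 56 + 16t, l = -80 - 23t for integer t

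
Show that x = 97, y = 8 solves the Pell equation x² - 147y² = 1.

Compute x² = 97² = 9409
Compute 147y² = 147·8² = 147·64 = 9408
x² - 147y² = 9409 - 9408 = 1
Since this equals 1, (97, 8) is a solution.

Yes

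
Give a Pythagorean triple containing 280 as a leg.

We need the other leg and hypotenuse such that 280² + x² = c².
Take x = 351, c = 449: 280² + 351² = 78400 + 123201 = 201601 = 449² ✓
Triple: (351, 280, 449)

(351, 280, 449)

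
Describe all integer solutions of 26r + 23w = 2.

Step 1: Compute gcd(26, 23) = 1.
Since 1 divides 2, solutions exist.

Step 2: Find a particular solution using extended Euclidean algorithm.
We get r₀ = 16, w₀ = -18.
Check: 26*16 + 23*-18 = 2 = 2 ✓

Step 3: Write the general solution.
r = 16 + (23/1)t = 16 + 23t
w = -18 - (26/1)t = -18 - 26t
for any integer t.

r = 16 + 23t, w = -18 - 26t for integer t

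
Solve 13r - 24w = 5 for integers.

Step 1: Check solvability.
gcd(13, 24) = 1
Since 1 divides 5, solutions exist.

Step 2: Apply extended Euclidean algorithm to find gcd.
We find integers such that 13*x0 + 24*y0 = 1

Step 3: Scale the particular solution.
Multiply by 5/1 = 5:
r = -55, w = -30

Step 4: Verify.
13*(-55) - 24*(-30) = 5 = 5 ✓

r = -55, w = -30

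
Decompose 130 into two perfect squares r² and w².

We need to find integers r, w > 0 such that r² + w² = 130.
Trying r = 3: w² = 130 - 3² = 130 - 9 = 121
w = 11
Check: 3² + 11² = 9 + 121 = 130 ✓

130 = 3² + 11²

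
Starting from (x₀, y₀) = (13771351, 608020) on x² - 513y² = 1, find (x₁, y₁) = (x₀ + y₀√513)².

Solutions to x² - Dy² = 1 are generated by powers of (x₀ + y₀√D).
The next solution satisfies x₁ + y₁√513 = (x₀ + y₀√513)², giving:
x₁ = x₀² + 513y₀² = 13771351² + 513·608020² = 189650108365201 + 189650108365200 = 379300216730401
y₁ = 2x₀y₀ = 2·13771351·608020 = 16746513670040

Verify: 379300216730401² - 513·16746513670040² = 143868654411729170666717620801 - 143868654411729170666717620800 = 1 ✓

x = 379300216730401, y = 16746513670040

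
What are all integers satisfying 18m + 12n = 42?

Step 1: Compute gcd(18, 12) = 6.
Since 6 divides 42, solutions exist.

Step 2: Find a particular solution using extended Euclidean algorithm.
We get m₀ = 7, n₀ = -7.
Check: 18*7 + 12*-7 = 42 = 42 ✓

Step 3: Write the general solution.
m = 7 + (12/6)t = 7 + 2t
n = -7 - (18/6)t = -7 - 3t
for any integer t.

m = 7 + 2t, n = -7 - 3t for integer t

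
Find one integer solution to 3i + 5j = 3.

Step 1: Check solvability.
gcd(3, 5) = 1
Since 1 divides 3, solutions exist.

Step 2: Apply extended Euclidean algorithm to find gcd.
We find integers such that 3*x0 + 5*y0 = 1

Step 3: Scale the particular solution.
Multiply by 3/1 = 3:
i = 6, j = -3

Step 4: Verify.
3*(6) + 5*(-3) = 3 = 3 ✓

i = 6, j = -3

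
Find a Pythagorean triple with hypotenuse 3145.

We need a² + b² = 3145² = 9891025.
Trying: 2145² + 2300² = 4601025 + 5290000 = 9891025 ✓

(2145, 2300, 3145)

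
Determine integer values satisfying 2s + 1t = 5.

Step 1: Check solvability.
gcd(2, 1) = 1
Since 1 divides 5, solutions exist.

Step 2: Apply extended Euclidean algorithm to find gcd.
We find integers such that 2*x0 + 1*y0 = 1

Step 3: Scale the particular solution.
Multiply by 5/1 = 5:
s = 0, t = 5

Step 4: Verify.
2*(0) + 1*(5) = 5 = 5 ✓

s = 0, t = 5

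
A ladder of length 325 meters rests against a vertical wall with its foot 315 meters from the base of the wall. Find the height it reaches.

The ladder, wall, and ground form a right triangle with hypotenuse 325 and one leg 315.
By the Pythagorean theorem: h² = 325² - 315² = 105625 - 99225 = 6400
h = √6400 = 80 meters

80 meters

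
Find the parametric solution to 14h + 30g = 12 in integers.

Step 1: Compute gcd(14, 30) = 2.
Since 2 divides 12, solutions exist.

Step 2: Find a particular solution using extended Euclidean algorithm.
We get h₀ = -12, g₀ = 6.
Check: 14*-12 + 30*6 = 12 = 12 ✓

Step 3: Write the general solution.
h = -12 + (30/2)t = -12 + 15t
g = 6 - (14/2)t = 6 - 7t
for any integer t.

h = -12 + 15t, g = 6 - 7t for integer t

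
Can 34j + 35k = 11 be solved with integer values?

Step 1: Compute gcd(34, 35).
gcd(34, 35) = 1

Step 2: Check divisibility.
Does 1 divide 11? 11 = 1 x 11, so yes.

By the theorem on linear Diophantine equations, 34j + 35k = 11 has integer solutions if and only if gcd(34, 35) divides 11. Since 1 | 11, solutions exist.

Yes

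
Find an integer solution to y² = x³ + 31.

Try small integer x values and check whether x³ + 31 is a perfect square.
x = -3: x³ + 31 = -3³ + 31 = -27 + 31 = 4
Is 4 a perfect square? 2² = 4 ✓
So (x, y) = (-3, -2) is a solution.

x = -3, y = -2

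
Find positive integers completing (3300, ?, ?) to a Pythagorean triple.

We need the other leg and hypotenuse such that 3300² + x² = c².
Take x = 928, c = 3428: 3300² + 928² = 10890000 + 861184 = 11751184 = 3428² ✓
Triple: (3300, 928, 3428)

(3300, 928, 3428)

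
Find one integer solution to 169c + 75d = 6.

Step 1: Check solvability.
gcd(169, 75) = 1
Since 1 divides 6, solutions exist.

Step 2: Apply extended Euclidean algorithm to find gcd.
We find integers such that 169*x0 + 75*y0 = 1

Step 3: Scale the particular solution.
Multiply by 6/1 = 6:
c = 24, d = -54

Step 4: Verify.
169*(24) + 75*(-54) = 6 = 6 ✓

c = 24, d = -54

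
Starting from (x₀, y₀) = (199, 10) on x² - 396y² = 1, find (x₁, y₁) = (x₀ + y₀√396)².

Solutions to x² - Dy² = 1 are generated by powers of (x₀ + y₀√D).
The next solution satisfies x₁ + y₁√396 = (x₀ + y₀√396)², giving:
x₁ = x₀² + 396y₀² = 199² + 396·10² = 39601 + 39600 = 79201
y₁ = 2x₀y₀ = 2·199·10 = 3980

Verify: 79201² - 396·3980² = 6272798401 - 6272798400 = 1 ✓

x = 79201, y = 3980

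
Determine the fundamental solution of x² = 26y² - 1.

We need x² = 26y² - 1. Try successive y:
y = 1: x² = 26·1² - 1 = 25 = 5² ✓
Check: 5² - 26·1² = 25 - 26 = -1 ✓

x = 5, y = 1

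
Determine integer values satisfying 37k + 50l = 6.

Step 1: Check solvability.
gcd(37, 50) = 1
Since 1 divides 6, solutions exist.

Step 2: Apply extended Euclidean algorithm to find gcd.
We find integers such that 37*x0 + 50*y0 = 1

Step 3: Scale the particular solution.
Multiply by 6/1 = 6:
k = 138, l = -102

Step 4: Verify.
37*(138) + 50*(-102) = 6 = 6 ✓

k = 138, l = -102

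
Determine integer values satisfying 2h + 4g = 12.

Step 1: Check solvability.
gcd(2, 4) = 2
Since 2 divides 12, solutions exist.

Step 2: Apply extended Euclidean algorithm to find gcd.
We find integers such that 2*x0 + 4*y0 = 2

Step 3: Scale the particular solution.
Multiply by 12/2 = 6:
h = 6, g = 0

Step 4: Verify.
2*(6) + 4*(0) = 12 = 12 ✓

h = 6, g = 0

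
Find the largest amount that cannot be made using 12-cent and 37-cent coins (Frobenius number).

For two coprime denominations a and b, the Frobenius number (largest value not representable as a non-negative combination) is ab - a - b.
Here gcd(12, 37) = 1, so they are coprime.
F(12, 37) = 12·37 - 12 - 37 = 444 - 49 = 395

395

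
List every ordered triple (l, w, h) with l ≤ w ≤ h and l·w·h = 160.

Iterate l from 1 to ⌊160^(1/3)⌋. For each l dividing 160, iterate w ≥ l with w dividing 160/l, and set h = 160/(l·w).
Triples found (12): (1×1×160), (1×2×80), (1×4×40), (1×5×32), (1×8×20), (1×10×16), (2×2×40), (2×4×20), (2×5×16), (2×8×10), (4×4×10), (4×5×8)

(1×1×160), (1×2×80), (1×4×40), (1×5×32), (1×8×20), (1×10×16), (2×2×40), (2×4×20), (2×5×16), (2×8×10), (4×4×10), (4×5×8)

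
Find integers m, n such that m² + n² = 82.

We need to find integers m, n > 0 such that m² + n² = 82.
Trying m = 1: n² = 82 - 1² = 82 - 1 = 81
n = 9
Check: 1² + 9² = 1 + 81 = 82 ✓

82 = 1² + 9²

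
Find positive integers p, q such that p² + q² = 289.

Search for p with 289 - p² a perfect square.
p = 8: 289 - 8² = 289 - 64 = 225 = 15² ✓
So p = 8, q = 15.

p = 8, q = 15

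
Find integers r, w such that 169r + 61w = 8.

Step 1: Check solvability.
gcd(169, 61) = 1
Since 1 divides 8, solutions exist.

Step 2: Apply extended Euclidean algorithm to find gcd.
We find integers such that 169*x0 + 61*y0 = 1

Step 3: Scale the particular solution.
Multiply by 8/1 = 8:
r = 104, w = -288

Step 4: Verify.
169*(104) + 61*(-288) = 8 = 8 ✓

r = 104, w = -288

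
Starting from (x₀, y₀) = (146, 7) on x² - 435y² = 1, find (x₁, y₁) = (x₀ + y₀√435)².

Solutions to x² - Dy² = 1 are generated by powers of (x₀ + y₀√D).
The next solution satisfies x₁ + y₁√435 = (x₀ + y₀√435)², giving:
x₁ = x₀² + 435y₀² = 146² + 435·7² = 21316 + 21315 = 42631
y₁ = 2x₀y₀ = 2·146·7 = 2044

Verify: 42631² - 435·2044² = 1817402161 - 1817402160 = 1 ✓

x = 42631, y = 2044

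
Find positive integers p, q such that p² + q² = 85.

Search for p with 85 - p² a perfect square.
p = 2: 85 - 2² = 85 - 4 = 81 = 9² ✓
So p = 2, q = 9.

p = 2, q = 9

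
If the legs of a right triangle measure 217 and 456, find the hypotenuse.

c² = a² + b² = 217² + 456² = 47089 + 207936 = 255025
c = 505

505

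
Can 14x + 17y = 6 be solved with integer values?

Step 1: Compute gcd(14, 17).
gcd(14, 17) = 1

Step 2: Check divisibility.
Does 1 divide 6? 6 = 1 x 6, so yes.

By the theorem on linear Diophantine equations, 14x + 17y = 6 has integer solutions if and only if gcd(14, 17) divides 6. Since 1 | 6, solutions exist.

Yes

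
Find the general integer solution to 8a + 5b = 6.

Step 1: Compute gcd(8, 5) = 1.
Since 1 divides 6, solutions exist.

Step 2: Find a particular solution using extended Euclidean algorithm.
We get a₀ = 12, b₀ = -18.
Check: 8*12 + 5*-18 = 6 = 6 ✓

Step 3: Write the general solution.
a = 12 + (5/1)t = 12 + 5t
b = -18 - (8/1)t = -18 - 8t
for any integer t.

a = 12 + 5t, b = -18 - 8t for integer t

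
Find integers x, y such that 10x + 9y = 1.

Step 1: Check solvability.
gcd(10, 9) = 1
Since 1 divides 1, solutions exist.

Step 2: Apply extended Euclidean algorithm to find gcd.
We find integers such that 10*x0 + 9*y0 = 1

Step 3: Scale the particular solution.
Multiply by 1/1 = 1:
x = 1, y = -1

Step 4: Verify.
10*(1) + 9*(-1) = 1 = 1 ✓

x = 1, y = -1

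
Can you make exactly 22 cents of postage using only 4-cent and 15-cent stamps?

We need non-negative x, y with 4x + 15y = 22.
gcd(4, 15) = 1 divides 22, so integer solutions exist, but checking x = 0..5 shows none with y ≥ 0.
So 22 cannot be made with non-negative stamp counts.

No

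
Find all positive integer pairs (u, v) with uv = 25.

The positive divisors of 25 are: 1, 5, 25.
Each divisor d gives the pair (d, 25/d):
(1, 25), (5, 5), (25, 1)

(1, 25), (5, 5), (25, 1)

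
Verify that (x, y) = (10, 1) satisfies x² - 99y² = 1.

Compute x² = 10² = 100
Compute 99y² = 99·1² = 99·1 = 99
x² - 99y² = 100 - 99 = 1
Since this equals 1, (10, 1) is a solution.

Yes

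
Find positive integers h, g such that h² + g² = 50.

Search for h with 50 - h² a perfect square.
h = 1: 50 - 1² = 50 - 1 = 49 = 7² ✓
So h = 1, g = 7.

h = 1, g = 7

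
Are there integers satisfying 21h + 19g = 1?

Step 1: Compute gcd(21, 19).
gcd(21, 19) = 1

Step 2: Check divisibility.
Does 1 divide 1? 1 = 1 x 1, so yes.

By the theorem on linear Diophantine equations, 21h + 19g = 1 has integer solutions if and only if gcd(21, 19) divides 1. Since 1 | 1, solutions exist.

Yes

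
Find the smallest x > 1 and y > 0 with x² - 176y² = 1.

We seek the smallest positive integers (x, y) with x² - 176y² = 1, i.e., x² = 176y² + 1.
Try successive y values:
y = 1: x² = 176·1² + 1 = 177, not a perfect square
y = 2: x² = 176·2² + 1 = 705, not a perfect square
y = 3: x² = 176·3² + 1 = 1585, not a perfect square
... continuing the search (or via continued fractions) ...
y = 15: x² = 176·15² + 1 = 39601, x = 199 ✓

Verify: 199² - 176·15² = 39601 - 39600 = 1 ✓

x = 199, y = 15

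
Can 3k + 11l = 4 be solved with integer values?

Step 1: Compute gcd(3, 11).
gcd(3, 11) = 1

Step 2: Check divisibility.
Does 1 divide 4? 4 = 1 x 4, so yes.

By the theorem on linear Diophantine equations, 3k + 11l = 4 has integer solutions if and only if gcd(3, 11) divides 4. Since 1 | 4, solutions exist.

Yes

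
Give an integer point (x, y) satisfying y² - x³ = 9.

Try small integer x values and check whether x³ + 9 is a perfect square.
x = -2: x³ + 9 = -2³ + 9 = -8 + 9 = 1
Is 1 a perfect square? 1² = 1 ✓
So (x, y) = (-2, -1) is a solution.

x = -2, y = -1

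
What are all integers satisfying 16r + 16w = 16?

Step 1: Compute gcd(16, 16) = 16.
Since 16 divides 16, solutions exist.

Step 2: Find a particular solution using extended Euclidean algorithm.
We get r₀ = 0, w₀ = 1.
Check: 16*0 + 16*1 = 16 = 16 ✓

Step 3: Write the general solution.
r = 0 + (16/16)t = 0 + 1t
w = 1 - (16/16)t = 1 - 1t
for any integer t.

r = 0 + 1t, w = 1 - 1t for integer t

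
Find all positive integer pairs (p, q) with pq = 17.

The positive divisors of 17 are: 1, 17.
Each divisor d gives the pair (d, 17/d):
(1, 17), (17, 1)

(1, 17), (17, 1)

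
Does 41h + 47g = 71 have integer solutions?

Step 1: Compute gcd(41, 47).
gcd(41, 47) = 1

Step 2: Check divisibility.
Does 1 divide 71? 71 = 1 x 71, so yes.

By the theorem on linear Diophantine equations, 41h + 47g = 71 has integer solutions if and only if gcd(41, 47) divides 71. Since 1 | 71, solutions exist.

Yes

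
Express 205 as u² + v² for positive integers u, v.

We need to find integers u, v > 0 such that u² + v² = 205.
Trying u = 3: v² = 205 - 3² = 205 - 9 = 196
v = 14
Check: 3² + 14² = 9 + 196 = 205 ✓

205 = 3² + 14²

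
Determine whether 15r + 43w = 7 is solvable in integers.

Step 1: Compute gcd(15, 43).
gcd(15, 43) = 1

Step 2: Check divisibility.
Does 1 divide 7? 7 = 1 x 7, so yes.

By the theorem on linear Diophantine equations, 15r + 43w = 7 has integer solutions if and only if gcd(15, 43) divides 7. Since 1 | 7, solutions exist.

Yes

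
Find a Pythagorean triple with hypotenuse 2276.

We need a² + b² = 2276² = 5180176.
Trying: 924² + 2080² = 853776 + 4326400 = 5180176 ✓

(924, 2080, 2276)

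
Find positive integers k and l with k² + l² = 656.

We need to find integers k, l > 0 such that k² + l² = 656.
Trying k = 16: l² = 656 - 16² = 656 - 256 = 400
l = 20
Check: 16² + 20² = 256 + 400 = 656 ✓

656 = 16² + 20²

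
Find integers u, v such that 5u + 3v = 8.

Step 1: Check solvability.
gcd(5, 3) = 1
Since 1 divides 8, solutions exist.

Step 2: Apply extended Euclidean algorithm to find gcd.
We find integers such that 5*x0 + 3*y0 = 1

Step 3: Scale the particular solution.
Multiply by 8/1 = 8:
u = -8, v = 16

Step 4: Verify.
5*(-8) + 3*(16) = 8 = 8 ✓

u = -8, v = 16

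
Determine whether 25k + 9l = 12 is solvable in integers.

Step 1: Compute gcd(25, 9).
gcd(25, 9) = 1

Step 2: Check divisibility.
Does 1 divide 12? 12 = 1 x 12, so yes.

By the theorem on linear Diophantine equations, 25k + 9l = 12 has integer solutions if and only if gcd(25, 9) divides 12. Since 1 | 12, solutions exist.

Yes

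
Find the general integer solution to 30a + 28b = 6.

Step 1: Compute gcd(30, 28) = 2.
Since 2 divides 6, solutions exist.

Step 2: Find a particular solution using extended Euclidean algorithm.
We get a₀ = 3, b₀ = -3.
Check: 30*3 + 28*-3 = 6 = 6 ✓

Step 3: Write the general solution.
a = 3 + (28/2)t = 3 + 14t
b = -3 - (30/2)t = -3 - 15t
for any integer t.

a = 3 + 14t, b = -3 - 15t for integer t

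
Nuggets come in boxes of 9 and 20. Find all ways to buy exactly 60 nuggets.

We need non-negative integers (x, y) with 9x + 20y = 60.
For each x in 0..6, check if 60 - 9x is a non-negative multiple of 20.
x = 0: 20y = 60, y = 3 ✓

(0 boxes of 9, 3 boxes of 20)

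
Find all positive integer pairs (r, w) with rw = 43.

The positive divisors of 43 are: 1, 43.
Each divisor d gives the pair (d, 43/d):
(1, 43), (43, 1)

(1, 43), (43, 1)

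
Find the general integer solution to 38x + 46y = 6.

Step 1: Compute gcd(38, 46) = 2.
Since 2 divides 6, solutions exist.

Step 2: Find a particular solution using extended Euclidean algorithm.
We get x₀ = -18, y₀ = 15.
Check: 38*-18 + 46*15 = 6 = 6 ✓

Step 3: Write the general solution.
x = -18 + (46/2)t = -18 + 23t
y = 15 - (38/2)t = 15 - 19t
for any integer t.

x = -18 + 23t, y = 15 - 19t for integer t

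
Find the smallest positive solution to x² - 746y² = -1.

We need x² = 746y² - 1. Try successive y:
y = 1: x² = 746·1² - 1 = 745, not a perfect square
y = 2: x² = 746·2² - 1 = 2983, not a perfect square
y = 3: x² = 746·3² - 1 = 6713, not a perfect square
...
y = 202645: x² = 746·202645² - 1 = 30634487034649 = 5534843² ✓
Check: 5534843² - 746·202645² = 30634487034649 - 30634487034650 = -1 ✓

x = 5534843, y = 202645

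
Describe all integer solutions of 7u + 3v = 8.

Step 1: Compute gcd(7, 3) = 1.
Since 1 divides 8, solutions exist.

Step 2: Find a particular solution using extended Euclidean algorithm.
We get u₀ = 8, v₀ = -16.
Check: 7*8 + 3*-16 = 8 = 8 ✓

Step 3: Write the general solution.
u = 8 + (3/1)t = 8 + 3t
v = -16 - (7/1)t = -16 - 7t
for any integer t.

u = 8 + 3t, v = -16 - 7t for integer t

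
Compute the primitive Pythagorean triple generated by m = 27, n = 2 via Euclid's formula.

a = m² - n² = 729 - 4 = 725
b = 2mn = 2·27·2 = 108
c = m² + n² = 729 + 4 = 733
Verify: 725² + 108² = 525625 + 11664 = 537289 = 733² ✓

(725, 108, 733)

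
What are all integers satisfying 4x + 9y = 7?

Step 1: Compute gcd(4, 9) = 1.
Since 1 divides 7, solutions exist.

Step 2: Find a particular solution using extended Euclidean algorithm.
We get x₀ = -14, y₀ = 7.
Check: 4*-14 + 9*7 = 7 = 7 ✓

Step 3: Write the general solution.
x = -14 + (9/1)t = -14 + 9t
y = 7 - (4/1)t = 7 - 4t
for any integer t.

x = -14 + 9t, y = 7 - 4t for integer t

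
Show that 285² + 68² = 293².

Compute a² + b² = 285² + 68² = 81225 + 4624 = 85849
Compute c² = 293² = 85849
Since 85849 = 85849, confirmed.

Yes, it is a Pythagorean triple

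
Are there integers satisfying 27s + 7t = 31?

Step 1: Compute gcd(27, 7).
gcd(27, 7) = 1

Step 2: Check divisibility.
Does 1 divide 31? 31 = 1 x 31, so yes.

By the theorem on linear Diophantine equations, 27s + 7t = 31 has integer solutions if and only if gcd(27, 7) divides 31. Since 1 | 31, solutions exist.

Yes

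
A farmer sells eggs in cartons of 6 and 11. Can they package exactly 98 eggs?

We need non-negative a, b with 6a + 11b = 98.
gcd(6, 11) = 1 divides 98.
Try a = 9: 11b = 98 - 54 = 44, so b = 4.
One way: 9 cartons of 6 and 4 cartons of 11.

Yes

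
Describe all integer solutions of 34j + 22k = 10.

Step 1: Compute gcd(34, 22) = 2.
Since 2 divides 10, solutions exist.

Step 2: Find a particular solution using extended Euclidean algorithm.
We get j₀ = 10, k₀ = -15.
Check: 34*10 + 22*-15 = 10 = 10 ✓

Step 3: Write the general solution.
j = 10 + (22/2)t = 10 + 11t
k = -15 - (34/2)t = -15 - 17t
for any integer t.

j = 10 + 11t, k = -15 - 17t for integer t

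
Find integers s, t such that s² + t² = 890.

We need to find integers s, t > 0 such that s² + t² = 890.
Trying s = 7: t² = 890 - 7² = 890 - 49 = 841
t = 29
Check: 7² + 29² = 49 + 841 = 890 ✓

890 = 7² + 29²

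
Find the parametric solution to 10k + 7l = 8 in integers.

Step 1: Compute gcd(10, 7) = 1.
Since 1 divides 8, solutions exist.

Step 2: Find a particular solution using extended Euclidean algorithm.
We get k₀ = -16, l₀ = 24.
Check: 10*-16 + 7*24 = 8 = 8 ✓

Step 3: Write the general solution.
k = -16 + (7/1)t = -16 + 7t
l = 24 - (10/1)t = 24 - 10t
for any integer t.

k = -16 + 7t, l = 24 - 10t for integer t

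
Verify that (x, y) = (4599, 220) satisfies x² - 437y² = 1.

Compute x² = 4599² = 21150801
Compute 437y² = 437·220² = 437·48400 = 21150800
x² - 437y² = 21150801 - 21150800 = 1
Since this equals 1, (4599, 220) is a solution.

Yes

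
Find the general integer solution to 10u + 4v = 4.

Step 1: Compute gcd(10, 4) = 2.
Since 2 divides 4, solutions exist.

Step 2: Find a particular solution using extended Euclidean algorithm.
We get u₀ = 2, v₀ = -4.
Check: 10*2 + 4*-4 = 4 = 4 ✓

Step 3: Write the general solution.
u = 2 + (4/2)t = 2 + 2t
v = -4 - (10/2)t = -4 - 5t
for any integer t.

u = 2 + 2t, v = -4 - 5t for integer t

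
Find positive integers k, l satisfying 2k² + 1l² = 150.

Try small values of k and check whether (150 - 2k²)/1 is a perfect square.
k = 5: 2·5² = 50, so 1l² = 150 - 50 = 100, giving l² = 100, l = 10.
Check: 2·5² + 1·10² = 50 + 100 = 150 ✓

k = 5, l = 10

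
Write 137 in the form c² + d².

We need to find integers c, d > 0 such that c² + d² = 137.
Trying c = 4: d² = 137 - 4² = 137 - 16 = 121
d = 11
Check: 4² + 11² = 16 + 121 = 137 ✓

137 = 4² + 11²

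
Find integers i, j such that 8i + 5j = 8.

Step 1: Check solvability.
gcd(8, 5) = 1
Since 1 divides 8, solutions exist.

Step 2: Apply extended Euclidean algorithm to find gcd.
We find integers such that 8*x0 + 5*y0 = 1

Step 3: Scale the particular solution.
Multiply by 8/1 = 8:
i = 16, j = -24

Step 4: Verify.
8*(16) + 5*(-24) = 8 = 8 ✓

i = 16, j = -24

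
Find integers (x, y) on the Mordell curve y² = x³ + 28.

Try small integer x values and check whether x³ + 28 is a perfect square.
x = 2: x³ + 28 = 2³ + 28 = 8 + 28 = 36
Is 36 a perfect square? 6² = 36 ✓
So (x, y) = (2, -6) is a solution.

x = 2, y = -6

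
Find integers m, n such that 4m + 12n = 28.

Step 1: Check solvability.
gcd(4, 12) = 4
Since 4 divides 28, solutions exist.

Step 2: Apply extended Euclidean algorithm to find gcd.
We find integers such that 4*x0 + 12*y0 = 4

Step 3: Scale the particular solution.
Multiply by 28/4 = 7:
m = 7, n = 0

Step 4: Verify.
4*(7) + 12*(0) = 28 = 28 ✓

m = 7, n = 0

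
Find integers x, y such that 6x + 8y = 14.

Step 1: Check solvability.
gcd(6, 8) = 2
Since 2 divides 14, solutions exist.

Step 2: Apply extended Euclidean algorithm to find gcd.
We find integers such that 6*x0 + 8*y0 = 2

Step 3: Scale the particular solution.
Multiply by 14/2 = 7:
x = -7, y = 7

Step 4: Verify.
6*(-7) + 8*(7) = 14 = 14 ✓

x = -7, y = 7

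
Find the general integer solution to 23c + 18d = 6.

Step 1: Compute gcd(23, 18) = 1.
Since 1 divides 6, solutions exist.

Step 2: Find a particular solution using extended Euclidean algorithm.
We get c₀ = -42, d₀ = 54.
Check: 23*-42 + 18*54 = 6 = 6 ✓

Step 3: Write the general solution.
c = -42 + (18/1)t = -42 + 18t
d = 54 - (23/1)t = 54 - 23t
for any integer t.

c = -42 + 18t, d = 54 - 23t for integer t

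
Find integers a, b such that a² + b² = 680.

We need to find integers a, b > 0 such that a² + b² = 680.
Trying a = 2: b² = 680 - 2² = 680 - 4 = 676
b = 26
Check: 2² + 26² = 4 + 676 = 680 ✓

680 = 2² + 26²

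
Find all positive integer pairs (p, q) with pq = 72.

The positive divisors of 72 are: 1, 2, 3, 4, 6, 8, 9, 12, 18, 24, 36, 72.
Each divisor d gives the pair (d, 72/d):
(1, 72), (2, 36), (3, 24), (4, 18), (6, 12), (8, 9), (9, 8), (12, 6), (18, 4), (24, 3), (36, 2), (72, 1)

(1, 72), (2, 36), (3, 24), (4, 18), (6, 12), (8, 9), (9, 8), (12, 6), (18, 4), (24, 3), (36, 2), (72, 1)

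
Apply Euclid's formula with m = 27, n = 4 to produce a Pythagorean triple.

a = m² - n² = 27² - 4² = 729 - 16 = 713
b = 2mn = 2·27·4 = 216
c = m² + n² = 729 + 16 = 745
Verify: 713² + 216² = 508369 + 46656 = 555025 = 745² ✓

(713, 216, 745)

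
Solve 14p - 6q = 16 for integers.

Step 1: Check solvability.
gcd(14, 6) = 2
Since 2 divides 16, solutions exist.

Step 2: Apply extended Euclidean algorithm to find gcd.
We find integers such that 14*x0 + 6*y0 = 2

Step 3: Scale the particular solution.
Multiply by 16/2 = 8:
p = 8, q = 16

Step 4: Verify.
14*(8) - 6*(16) = 16 = 16 ✓

p = 8, q = 16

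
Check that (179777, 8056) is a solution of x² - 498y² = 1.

Compute x² = 179777² = 32319769729
Compute 498y² = 498·8056² = 498·64899136 = 32319769728
x² - 498y² = 32319769729 - 32319769728 = 1
Since this equals 1, (179777, 8056) is a solution.

Yes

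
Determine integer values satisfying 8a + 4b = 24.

Step 1: Check solvability.
gcd(8, 4) = 4
Since 4 divides 24, solutions exist.

Step 2: Apply extended Euclidean algorithm to find gcd.
We find integers such that 8*x0 + 4*y0 = 4

Step 3: Scale the particular solution.
Multiply by 24/4 = 6:
a = 0, b = 6

Step 4: Verify.
8*(0) + 4*(6) = 24 = 24 ✓

a = 0, b = 6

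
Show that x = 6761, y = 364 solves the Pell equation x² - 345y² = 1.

Compute x² = 6761² = 45711121
Compute 345y² = 345·364² = 345·132496 = 45711120
x² - 345y² = 45711121 - 45711120 = 1
Since this equals 1, (6761, 364) is a solution.

Yes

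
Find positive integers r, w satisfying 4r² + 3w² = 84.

Try small values of r and check whether (84 - 4r²)/3 is a perfect square.
r = 3: 4·3² = 36, so 3w² = 84 - 36 = 48, giving w² = 16, w = 4.
Check: 4·3² + 3·4² = 36 + 48 = 84 ✓

r = 3, w = 4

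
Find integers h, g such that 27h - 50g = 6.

Step 1: Check solvability.
gcd(27, 50) = 1
Since 1 divides 6, solutions exist.

Step 2: Apply extended Euclidean algorithm to find gcd.
We find integers such that 27*x0 + 50*y0 = 1

Step 3: Scale the particular solution.
Multiply by 6/1 = 6:
h = 78, g = 42

Step 4: Verify.
27*(78) - 50*(42) = 6 = 6 ✓

h = 78, g = 42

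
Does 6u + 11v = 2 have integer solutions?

Step 1: Compute gcd(6, 11).
gcd(6, 11) = 1

Step 2: Check divisibility.
Does 1 divide 2? 2 = 1 x 2, so yes.

By the theorem on linear Diophantine equations, 6u + 11v = 2 has integer solutions if and only if gcd(6, 11) divides 2. Since 1 | 2, solutions exist.

Yes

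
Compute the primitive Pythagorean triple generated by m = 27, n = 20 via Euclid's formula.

a = m² - n² = 729 - 400 = 329
b = 2mn = 2·27·20 = 1080
c = m² + n² = 729 + 400 = 1129
Verify: 329² + 1080² = 108241 + 1166400 = 1274641 = 1129² ✓

(329, 1080, 1129)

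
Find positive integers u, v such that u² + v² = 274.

Search for u with 274 - u² a perfect square.
u = 7: 274 - 7² = 274 - 49 = 225 = 15² ✓
So u = 7, v = 15.

u = 7, v = 15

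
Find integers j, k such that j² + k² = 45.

We need to find integers j, k > 0 such that j² + k² = 45.
Trying j = 3: k² = 45 - 3² = 45 - 9 = 36
k = 6
Check: 3² + 6² = 9 + 36 = 45 ✓

45 = 3² + 6²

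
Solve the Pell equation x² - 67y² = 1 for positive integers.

We seek the smallest positive integers (x, y) with x² - 67y² = 1, i.e., x² = 67y² + 1.
Try successive y values:
y = 1: x² = 67·1² + 1 = 68, not a perfect square
y = 2: x² = 67·2² + 1 = 269, not a perfect square
y = 3: x² = 67·3² + 1 = 604, not a perfect square
... continuing the search (or via continued fractions) ...
y = 5967: x² = 67·5967² + 1 = 2385540964, x = 48842 ✓

Verify: 48842² - 67·5967² = 2385540964 - 2385540963 = 1 ✓

x = 48842, y = 5967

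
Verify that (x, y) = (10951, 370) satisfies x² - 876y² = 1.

Compute x² = 10951² = 119924401
Compute 876y² = 876·370² = 876·136900 = 119924400
x² - 876y² = 119924401 - 119924400 = 1
Since this equals 1, (10951, 370) is a solution.

Yes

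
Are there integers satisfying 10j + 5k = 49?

Step 1: Compute gcd(10, 5).
gcd(10, 5) = 5

Step 2: Check divisibility.
Does 5 divide 49? 49 = 5 x 9 + 4, so no.

By the theorem on linear Diophantine equations, 10j + 5k = 49 has integer solutions if and only if gcd(10, 5) divides 49. Since 5 does not divide 49, no solutions exist.

No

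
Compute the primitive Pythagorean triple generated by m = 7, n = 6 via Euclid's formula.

a = m² - n² = 49 - 36 = 13
b = 2mn = 2·7·6 = 84
c = m² + n² = 49 + 36 = 85
Verify: 13² + 84² = 169 + 7056 = 7225 = 85² ✓

(13, 84, 85)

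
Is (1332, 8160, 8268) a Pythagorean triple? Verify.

Compute a² + b² = 1332² + 8160² = 1774224 + 66585600 = 68359824
Compute c² = 8268² = 68359824
Since 68359824 = 68359824, confirmed.

Yes, it is a Pythagorean triple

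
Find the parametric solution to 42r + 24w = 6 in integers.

Step 1: Compute gcd(42, 24) = 6.
Since 6 divides 6, solutions exist.

Step 2: Find a particular solution using extended Euclidean algorithm.
We get r₀ = -1, w₀ = 2.
Check: 42*-1 + 24*2 = 6 = 6 ✓

Step 3: Write the general solution.
r = -1 + (24/6)t = -1 + 4t
w = 2 - (42/6)t = 2 - 7t
for any integer t.

r = -1 + 4t, w = 2 - 7t for integer t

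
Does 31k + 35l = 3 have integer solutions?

Step 1: Compute gcd(31, 35).
gcd(31, 35) = 1

Step 2: Check divisibility.
Does 1 divide 3? 3 = 1 x 3, so yes.

By the theorem on linear Diophantine equations, 31k + 35l = 3 has integer solutions if and only if gcd(31, 35) divides 3. Since 1 | 3, solutions exist.

Yes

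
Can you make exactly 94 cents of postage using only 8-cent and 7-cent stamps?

We need non-negative x, y with 8x + 7y = 94.
gcd(8, 7) = 1 divides 94, so integer solutions exist.
Search for a non-negative one: x = 3 gives 7y = 94 - 24 = 70, so y = 10.
Check: 8·3 + 7·10 = 94 ✓

Yes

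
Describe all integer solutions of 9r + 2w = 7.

Step 1: Compute gcd(9, 2) = 1.
Since 1 divides 7, solutions exist.

Step 2: Find a particular solution using extended Euclidean algorithm.
We get r₀ = 7, w₀ = -28.
Check: 9*7 + 2*-28 = 7 = 7 ✓

Step 3: Write the general solution.
r = 7 + (2/1)t = 7 + 2t
w = -28 - (9/1)t = -28 - 9t
for any integer t.

r = 7 + 2t, w = -28 - 9t for integer t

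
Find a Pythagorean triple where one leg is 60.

We need the other leg and hypotenuse such that 60² + x² = c².
Take x = 11, c = 61: 60² + 11² = 3600 + 121 = 3721 = 61² ✓
Triple: (11, 60, 61)

(11, 60, 61)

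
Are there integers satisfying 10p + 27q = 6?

Step 1: Compute gcd(10, 27).
gcd(10, 27) = 1

Step 2: Check divisibility.
Does 1 divide 6? 6 = 1 x 6, so yes.

By the theorem on linear Diophantine equations, 10p + 27q = 6 has integer solutions if and only if gcd(10, 27) divides 6. Since 1 | 6, solutions exist.

Yes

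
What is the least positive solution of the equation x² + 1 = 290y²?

We need x² = 290y² - 1. Try successive y:
y = 1: x² = 290·1² - 1 = 289 = 17² ✓
Check: 17² - 290·1² = 289 - 290 = -1 ✓

x = 17, y = 1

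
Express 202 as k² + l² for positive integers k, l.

We need to find integers k, l > 0 such that k² + l² = 202.
Trying k = 9: l² = 202 - 9² = 202 - 81 = 121
l = 11
Check: 9² + 11² = 81 + 121 = 202 ✓

202 = 9² + 11²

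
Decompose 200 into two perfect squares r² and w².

We need to find integers r, w > 0 such that r² + w² = 200.
Trying r = 2: w² = 200 - 2² = 200 - 4 = 196
w = 14
Check: 2² + 14² = 4 + 196 = 200 ✓

200 = 2² + 14²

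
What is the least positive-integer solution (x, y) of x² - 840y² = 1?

We seek the smallest positive integers (x, y) with x² - 840y² = 1, i.e., x² = 840y² + 1.
Try successive y values:
y = 1: x² = 840·1² + 1 = 841, x = 29 ✓

Verify: 29² - 840·1² = 841 - 840 = 1 ✓

x = 29, y = 1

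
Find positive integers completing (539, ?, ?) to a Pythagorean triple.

We need the other leg and hypotenuse such that 539² + x² = c².
Take x = 1140, c = 1261: 539² + 1140² = 290521 + 1299600 = 1590121 = 1261² ✓
Triple: (539, 1140, 1261)

(539, 1140, 1261)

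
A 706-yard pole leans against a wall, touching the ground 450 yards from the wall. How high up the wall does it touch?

The ladder, wall, and ground form a right triangle with hypotenuse 706 and one leg 450.
By the Pythagorean theorem: h² = 706² - 450² = 498436 - 202500 = 295936
h = √295936 = 544 yards

544 yards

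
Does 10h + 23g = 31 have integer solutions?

Step 1: Compute gcd(10, 23).
gcd(10, 23) = 1

Step 2: Check divisibility.
Does 1 divide 31? 31 = 1 x 31, so yes.

By the theorem on linear Diophantine equations, 10h + 23g = 31 has integer solutions if and only if gcd(10, 23) divides 31. Since 1 | 31, solutions exist.

Yes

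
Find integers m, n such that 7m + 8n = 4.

Step 1: Check solvability.
gcd(7, 8) = 1
Since 1 divides 4, solutions exist.

Step 2: Apply extended Euclidean algorithm to find gcd.
We find integers such that 7*x0 + 8*y0 = 1

Step 3: Scale the particular solution.
Multiply by 4/1 = 4:
m = -4, n = 4

Step 4: Verify.
7*(-4) + 8*(4) = 4 = 4 ✓

m = -4, n = 4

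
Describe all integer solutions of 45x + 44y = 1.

Step 1: Compute gcd(45, 44) = 1.
Since 1 divides 1, solutions exist.

Step 2: Find a particular solution using extended Euclidean algorithm.
We get x₀ = 1, y₀ = -1.
Check: 45*1 + 44*-1 = 1 = 1 ✓

Step 3: Write the general solution.
x = 1 + (44/1)t = 1 + 44t
y = -1 - (45/1)t = -1 - 45t
for any integer t.

x = 1 + 44t, y = -1 - 45t for integer t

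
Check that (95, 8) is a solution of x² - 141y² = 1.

Compute x² = 95² = 9025
Compute 141y² = 141·8² = 141·64 = 9024
x² - 141y² = 9025 - 9024 = 1
Since this equals 1, (95, 8) is a solution.

Yes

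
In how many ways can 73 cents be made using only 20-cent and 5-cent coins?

We need non-negative integers (x, y) with 20x + 5y = 73.
For each x from 0 to 3, check if (73 - 20x) is a non-negative multiple of 5.
Solutions (x, y): none
Count: 0

0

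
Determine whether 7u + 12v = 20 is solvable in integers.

Step 1: Compute gcd(7, 12).
gcd(7, 12) = 1

Step 2: Check divisibility.
Does 1 divide 20? 20 = 1 x 20, so yes.

By the theorem on linear Diophantine equations, 7u + 12v = 20 has integer solutions if and only if gcd(7, 12) divides 20. Since 1 | 20, solutions exist.

Yes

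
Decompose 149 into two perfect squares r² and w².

We need to find integers r, w > 0 such that r² + w² = 149.
Trying r = 7: w² = 149 - 7² = 149 - 49 = 100
w = 10
Check: 7² + 10² = 49 + 100 = 149 ✓

149 = 7² + 10²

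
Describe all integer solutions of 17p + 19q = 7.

Step 1: Compute gcd(17, 19) = 1.
Since 1 divides 7, solutions exist.

Step 2: Find a particular solution using extended Euclidean algorithm.
We get p₀ = 63, q₀ = -56.
Check: 17*63 + 19*-56 = 7 = 7 ✓

Step 3: Write the general solution.
p = 63 + (19/1)t = 63 + 19t
q = -56 - (17/1)t = -56 - 17t
for any integer t.

p = 63 + 19t, q = -56 - 17t for integer t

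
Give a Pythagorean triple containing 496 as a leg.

We need the other leg and hypotenuse such that 496² + x² = c².
Take x = 897, c = 1025: 496² + 897² = 246016 + 804609 = 1050625 = 1025² ✓
Triple: (897, 496, 1025)

(897, 496, 1025)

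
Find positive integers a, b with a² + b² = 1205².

We need a² + b² = 1205² = 1452025.
Trying: 147² + 1196² = 21609 + 1430416 = 1452025 ✓

(147, 1196, 1205)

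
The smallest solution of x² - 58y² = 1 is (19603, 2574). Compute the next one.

Solutions to x² - Dy² = 1 are generated by powers of (x₀ + y₀√D).
The next solution satisfies x₁ + y₁√58 = (x₀ + y₀√58)², giving:
x₁ = x₀² + 58y₀² = 19603² + 58·2574² = 384277609 + 384277608 = 768555217
y₁ = 2x₀y₀ = 2·19603·2574 = 100916244

Verify: 768555217² - 58·100916244² = 590677121577917089 - 590677121577917088 = 1 ✓

x = 768555217, y = 100916244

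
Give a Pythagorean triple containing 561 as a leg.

We need the other leg and hypotenuse such that 561² + x² = c².
Take x = 400, c = 689: 561² + 400² = 314721 + 160000 = 474721 = 689² ✓
Triple: (561, 400, 689)

(561, 400, 689)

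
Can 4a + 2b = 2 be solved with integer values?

Step 1: Compute gcd(4, 2).
gcd(4, 2) = 2

Step 2: Check divisibility.
Does 2 divide 2? 2 = 2 x 1, so yes.

By the theorem on linear Diophantine equations, 4a + 2b = 2 has integer solutions if and only if gcd(4, 2) divides 2. Since 2 | 2, solutions exist.

Yes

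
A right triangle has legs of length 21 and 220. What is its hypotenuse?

c² = a² + b² = 21² + 220² = 441 + 48400 = 48841
c = 221

221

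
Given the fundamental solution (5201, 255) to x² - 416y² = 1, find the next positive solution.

Solutions to x² - Dy² = 1 are generated by powers of (x₀ + y₀√D).
The next solution satisfies x₁ + y₁√416 = (x₀ + y₀√416)², giving:
x₁ = x₀² + 416y₀² = 5201² + 416·255² = 27050401 + 27050400 = 54100801
y₁ = 2x₀y₀ = 2·5201·255 = 2652510

Verify: 54100801² - 416·2652510² = 2926896668841601 - 2926896668841600 = 1 ✓

x = 54100801, y = 2652510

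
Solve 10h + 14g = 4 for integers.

Step 1: Check solvability.
gcd(10, 14) = 2
Since 2 divides 4, solutions exist.

Step 2: Apply extended Euclidean algorithm to find gcd.
We find integers such that 10*x0 + 14*y0 = 2

Step 3: Scale the particular solution.
Multiply by 4/2 = 2:
h = 6, g = -4

Step 4: Verify.
10*(6) + 14*(-4) = 4 = 4 ✓

h = 6, g = -4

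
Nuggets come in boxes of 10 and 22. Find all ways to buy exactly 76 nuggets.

We need non-negative integers (x, y) with 10x + 22y = 76.
For each x in 0..7, check if 76 - 10x is a non-negative multiple of 22.
x = 1: 22y = 66, y = 3 ✓

(1 boxes of 10, 3 boxes of 22)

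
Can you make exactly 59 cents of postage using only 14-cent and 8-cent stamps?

We need non-negative x, y with 14x + 8y = 59.
gcd(14, 8) = 2, and 2 does not divide 59.
No integer solutions exist, so certainly no non-negative ones.

No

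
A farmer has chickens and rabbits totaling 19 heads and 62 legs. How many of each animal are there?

Let c = chickens, r = rabbits.
Heads: c + r = 19
Legs: 2c + 4r = 62
From the first equation, c = 19 - r. Substitute:
2(19 - r) + 4r = 62
38 + 2r = 62
r = (62 - 38)/2 = 12
c = 19 - 12 = 7

Chickens: 7, Rabbits: 12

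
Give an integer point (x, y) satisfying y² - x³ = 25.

Try small integer x values and check whether x³ + 25 is a perfect square.
x = 0: x³ + 25 = 0³ + 25 = 0 + 25 = 25
Is 25 a perfect square? 5² = 25 ✓
So (x, y) = (0, -5) is a solution.

x = 0, y = -5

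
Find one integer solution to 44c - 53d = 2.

Step 1: Check solvability.
gcd(44, 53) = 1
Since 1 divides 2, solutions exist.

Step 2: Apply extended Euclidean algorithm to find gcd.
We find integers such that 44*x0 + 53*y0 = 1

Step 3: Scale the particular solution.
Multiply by 2/1 = 2:
c = -12, d = -10

Step 4: Verify.
44*(-12) - 53*(-10) = 2 = 2 ✓

c = -12, d = -10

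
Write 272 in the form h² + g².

We need to find integers h, g > 0 such that h² + g² = 272.
Trying h = 4: g² = 272 - 4² = 272 - 16 = 256
g = 16
Check: 4² + 16² = 16 + 256 = 272 ✓

272 = 4² + 16²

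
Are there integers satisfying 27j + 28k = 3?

Step 1: Compute gcd(27, 28).
gcd(27, 28) = 1

Step 2: Check divisibility.
Does 1 divide 3? 3 = 1 x 3, so yes.

By the theorem on linear Diophantine equations, 27j + 28k = 3 has integer solutions if and only if gcd(27, 28) divides 3. Since 1 | 3, solutions exist.

Yes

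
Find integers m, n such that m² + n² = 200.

We need to find integers m, n > 0 such that m² + n² = 200.
Trying m = 2: n² = 200 - 2² = 200 - 4 = 196
n = 14
Check: 2² + 14² = 4 + 196 = 200 ✓

200 = 2² + 14²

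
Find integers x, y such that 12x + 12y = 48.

Step 1: Check solvability.
gcd(12, 12) = 12
Since 12 divides 48, solutions exist.

Step 2: Apply extended Euclidean algorithm to find gcd.
We find integers such that 12*x0 + 12*y0 = 12

Step 3: Scale the particular solution.
Multiply by 48/12 = 4:
x = 0, y = 4

Step 4: Verify.
12*(0) + 12*(4) = 48 = 48 ✓

x = 0, y = 4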